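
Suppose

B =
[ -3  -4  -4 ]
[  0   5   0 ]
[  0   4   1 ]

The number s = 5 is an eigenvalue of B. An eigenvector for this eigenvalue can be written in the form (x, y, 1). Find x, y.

We need (B - 5I)v = 0.
B - 5I = [[-8, -4, -4], [0, 0, 0], [0, 4, -4]].
Row 1: (-8)·x + (-4)·y + (-4)·1 = 0
Row 2: (0)·x + (0)·y + (0)·1 = 0
Row 3: (0)·x + (4)·y + (-4)·1 = 0
Solving gives x = -1, y = 1.
Check: B·(-1, 1, 1) = (-5, 5, 5) = 5·(-1, 1, 1).

-1, 1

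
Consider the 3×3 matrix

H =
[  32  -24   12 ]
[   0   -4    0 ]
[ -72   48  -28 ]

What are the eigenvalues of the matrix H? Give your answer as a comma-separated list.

-4, -4, 8

Compute the characteristic polynomial p(λ) = det(λI - H).
Expanding the 3×3 determinant: p(λ) = λ^3 - 48λ - 128.
Try λ = -4: p(-4) = 0, so -4 is a root.
Dividing by (λ + 4) leaves λ^2 - 4λ - 32.
The quadratic factors as (λ + 4)·(λ - 8).
Eigenvalues: -4, -4, 8.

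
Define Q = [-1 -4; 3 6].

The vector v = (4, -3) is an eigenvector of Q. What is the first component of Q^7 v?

First find the eigenvalue: Qv = (8, -6) = 2·(4, -3), so λ = 2.
Then Q^7 v = λ^7·v = 2^7·(4, -3) = 128·(4, -3) = (512, -384).

512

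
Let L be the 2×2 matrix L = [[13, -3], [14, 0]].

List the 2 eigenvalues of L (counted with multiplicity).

det(L - μI) = (13 - μ)(0 - μ) - (-3)·(14) = μ^2 - 13μ + 42.
This factors as (μ - 6)·(μ - 7) = 0.
Eigenvalues: 6, 7.

6, 7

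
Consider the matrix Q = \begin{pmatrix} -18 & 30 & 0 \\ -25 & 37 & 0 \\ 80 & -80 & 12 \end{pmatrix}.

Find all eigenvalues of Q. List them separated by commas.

7, 12, 12

Compute the characteristic polynomial p(λ) = det(λI - Q).
Expanding the 3×3 determinant: p(λ) = λ^3 - 31λ^2 + 312λ - 1008.
Rational-root test: λ = 12 gives p(12) = 0.
Dividing by (λ - 12) leaves λ^2 - 19λ + 84.
The quadratic factors as (λ - 7)·(λ - 12).
Eigenvalues: 7, 12, 12.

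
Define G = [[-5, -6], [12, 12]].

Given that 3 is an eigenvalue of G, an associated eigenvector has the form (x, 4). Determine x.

-3

We need (G - 3I)v = 0.
G - 3I = [[-8, -6], [12, 9]].
Row 1: (-8)·x + (-6)·4 = 0
Row 2: (12)·x + (9)·4 = 0
Solving gives x = -3.
Check: G·(-3, 4) = (-9, 12) = 3·(-3, 4).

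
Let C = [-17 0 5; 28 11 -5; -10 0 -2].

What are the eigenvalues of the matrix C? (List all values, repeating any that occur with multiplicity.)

The characteristic polynomial is p(μ) = det(μI - C).
Cofactor expansion gives p(μ) = μ^3 + 8μ^2 - 125μ - 924.
Try μ = 11: p(11) = 0, so 11 is a root.
Factor out (μ - 11): p(μ) = (μ - 11)·(μ^2 + 19μ + 84).
The quadratic factors as (μ + 12)·(μ + 7).
Eigenvalues: -12, -7, 11.

-12, -7, 11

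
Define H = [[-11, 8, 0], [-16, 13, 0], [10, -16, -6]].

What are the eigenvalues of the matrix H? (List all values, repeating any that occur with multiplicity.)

-6, -3, 5

The characteristic polynomial is p(r) = det(rI - H).
Cofactor expansion gives p(r) = r^3 + 4r^2 - 27r - 90.
Rational-root test: r = -6 gives p(-6) = 0.
Factor out (r + 6): p(r) = (r + 6)·(r^2 - 2r - 15).
The quadratic factors as (r + 3)·(r - 5).
Eigenvalues: -6, -3, 5.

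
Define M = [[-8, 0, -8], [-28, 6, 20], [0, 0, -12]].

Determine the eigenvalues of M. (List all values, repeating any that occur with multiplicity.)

The characteristic polynomial is p(lambda) = det(lambda·I - M).
Expanding the 3×3 determinant: p(lambda) = lambda^3 + 14·lambda^2 - 24·lambda - 576.
Rational-root test: lambda = -8 gives p(-8) = 0.
Factor out (lambda + 8): p(lambda) = (lambda + 8)·(lambda^2 + 6·lambda - 72).
The quadratic factors as (lambda + 12)·(lambda - 6).
Eigenvalues: -12, -8, 6.

-12, -8, 6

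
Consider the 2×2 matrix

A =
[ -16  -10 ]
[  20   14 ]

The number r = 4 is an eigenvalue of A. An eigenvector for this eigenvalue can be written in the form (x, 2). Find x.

-1

We need (A - 4I)v = 0.
A - 4I = [[-20, -10], [20, 10]].
Row 1: (-20)·x + (-10)·2 = 0
Row 2: (20)·x + (10)·2 = 0
Solving gives x = -1.
Check: A·(-1, 2) = (-4, 8) = 4·(-1, 2).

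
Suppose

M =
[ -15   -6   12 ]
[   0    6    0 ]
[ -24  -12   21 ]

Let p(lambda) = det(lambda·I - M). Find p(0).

p(0) = det(0·I − M) = det(−M) = (−1)^3·det(M).
det(M) = -162, so p(0) = 162.

162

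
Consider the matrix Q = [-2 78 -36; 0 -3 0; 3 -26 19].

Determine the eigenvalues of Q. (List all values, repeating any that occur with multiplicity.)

-3, 7, 10

The characteristic polynomial is p(λ) = det(λI - Q).
Cofactor expansion gives p(λ) = λ^3 - 14λ^2 + 19λ + 210.
Since p(-3) = 0, λ = -3 is a root.
Factor out (λ + 3): p(λ) = (λ + 3)·(λ^2 - 17λ + 70).
The quadratic factors as (λ - 7)·(λ - 10).
Eigenvalues: -3, 7, 10.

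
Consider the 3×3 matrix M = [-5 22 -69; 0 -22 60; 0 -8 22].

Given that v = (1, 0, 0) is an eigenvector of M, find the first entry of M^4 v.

625

First find the eigenvalue: Mv = (-5, 0, 0) = -5·(1, 0, 0), so λ = -5.
Then M^4 v = λ^4·v = (-5)^4·(1, 0, 0) = 625·(1, 0, 0) = (625, 0, 0).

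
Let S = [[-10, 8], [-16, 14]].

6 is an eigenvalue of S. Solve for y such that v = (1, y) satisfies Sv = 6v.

We need (S - 6I)v = 0.
S - 6I = [[-16, 8], [-16, 8]].
Row 1: (-16)·1 + (8)·y = 0
Row 2: (-16)·1 + (8)·y = 0
Solving gives y = 2.
Check: S·(1, 2) = (6, 12) = 6·(1, 2).

2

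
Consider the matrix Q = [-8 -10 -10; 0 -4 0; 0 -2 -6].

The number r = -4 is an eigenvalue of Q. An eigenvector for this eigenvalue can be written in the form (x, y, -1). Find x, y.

0, 1

We need (Q + 4I)v = 0.
Q + 4I = [[-4, -10, -10], [0, 0, 0], [0, -2, -2]].
Row 1: (-4)·x + (-10)·y + (-10)·-1 = 0
Row 2: (0)·x + (0)·y + (0)·-1 = 0
Row 3: (0)·x + (-2)·y + (-2)·-1 = 0
Solving gives x = 0, y = 1.
Check: Q·(0, 1, -1) = (0, -4, 4) = -4·(0, 1, -1).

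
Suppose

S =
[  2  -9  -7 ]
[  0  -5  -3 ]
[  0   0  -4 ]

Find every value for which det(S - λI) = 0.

S is upper triangular, so its eigenvalues are the diagonal entries.
Diagonal: 2, -5, -4.

-5, -4, 2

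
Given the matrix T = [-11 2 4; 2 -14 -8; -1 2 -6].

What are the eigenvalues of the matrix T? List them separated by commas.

Compute the characteristic polynomial p(t) = det(tI - T).
Cofactor expansion gives p(t) = t^3 + 31t^2 + 320t + 1100.
Rational-root test: t = -10 gives p(-10) = 0.
Dividing by (t + 10) leaves t^2 + 21t + 110.
The quadratic factors as (t + 11)·(t + 10).
Eigenvalues: -11, -10, -10.

-11, -10, -10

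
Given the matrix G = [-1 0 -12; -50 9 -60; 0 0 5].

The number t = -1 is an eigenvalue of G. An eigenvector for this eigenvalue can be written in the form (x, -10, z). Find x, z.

We need (G + 1I)v = 0.
G + 1I = [[0, 0, -12], [-50, 10, -60], [0, 0, 6]].
Row 1: (0)·x + (0)·-10 + (-12)·z = 0
Row 2: (-50)·x + (10)·-10 + (-60)·z = 0
Row 3: (0)·x + (0)·-10 + (6)·z = 0
Solving gives x = -2, z = 0.
Check: G·(-2, -10, 0) = (2, 10, 0) = -1·(-2, -10, 0).

-2, 0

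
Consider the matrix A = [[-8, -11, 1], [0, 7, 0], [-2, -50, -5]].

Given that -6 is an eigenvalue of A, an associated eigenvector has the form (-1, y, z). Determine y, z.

0, -2

We need (A + 6I)v = 0.
A + 6I = [[-2, -11, 1], [0, 13, 0], [-2, -50, 1]].
Row 1: (-2)·-1 + (-11)·y + (1)·z = 0
Row 2: (0)·-1 + (13)·y + (0)·z = 0
Row 3: (-2)·-1 + (-50)·y + (1)·z = 0
Solving gives y = 0, z = -2.
Check: A·(-1, 0, -2) = (6, 0, 12) = -6·(-1, 0, -2).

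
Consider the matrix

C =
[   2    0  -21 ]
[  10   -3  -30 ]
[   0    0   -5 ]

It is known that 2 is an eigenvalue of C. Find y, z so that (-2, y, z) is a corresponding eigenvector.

-4, 0

We need (C - 2I)v = 0.
C - 2I = [[0, 0, -21], [10, -5, -30], [0, 0, -7]].
Row 1: (0)·-2 + (0)·y + (-21)·z = 0
Row 2: (10)·-2 + (-5)·y + (-30)·z = 0
Row 3: (0)·-2 + (0)·y + (-7)·z = 0
Solving gives y = -4, z = 0.
Check: C·(-2, -4, 0) = (-4, -8, 0) = 2·(-2, -4, 0).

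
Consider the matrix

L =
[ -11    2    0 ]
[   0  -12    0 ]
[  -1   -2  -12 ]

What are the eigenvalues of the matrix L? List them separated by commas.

Compute the characteristic polynomial p(μ) = det(μI - L).
Expanding the 3×3 determinant: p(μ) = μ^3 + 35μ^2 + 408μ + 1584.
Rational-root test: μ = -11 gives p(-11) = 0.
Dividing by (μ + 11) leaves μ^2 + 24μ + 144.
The quadratic factor is (μ + 12)^2.
Eigenvalues: -12, -12, -11.

-12, -12, -11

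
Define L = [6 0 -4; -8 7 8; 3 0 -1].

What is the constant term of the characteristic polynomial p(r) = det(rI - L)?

-42

p(0) = det(0·I − L) = det(−L) = (−1)^3·det(L).
det(L) = 42, so p(0) = -42.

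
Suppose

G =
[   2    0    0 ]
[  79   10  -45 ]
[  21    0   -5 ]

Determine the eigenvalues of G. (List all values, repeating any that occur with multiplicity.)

Set up det(tI - G) = 0.
Expanding the 3×3 determinant: p(t) = t^3 - 7t^2 - 40t + 100.
Since p(2) = 0, t = 2 is a root.
Dividing by (t - 2) leaves t^2 - 5t - 50.
The quadratic factors as (t + 5)·(t - 10).
Eigenvalues: -5, 2, 10.

-5, 2, 10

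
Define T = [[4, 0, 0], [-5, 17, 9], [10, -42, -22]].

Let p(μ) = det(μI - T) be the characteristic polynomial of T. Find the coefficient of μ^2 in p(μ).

1

The coefficient of μ^2 of det(μI - T) is −trace(T).
trace(T) = (4) + (17) + (-22) = -1, so the coefficient is 1.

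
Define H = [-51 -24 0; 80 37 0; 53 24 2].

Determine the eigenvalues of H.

The characteristic polynomial is p(μ) = det(μI - H).
Expanding the 3×3 determinant: p(μ) = μ^3 + 12μ^2 + 5μ - 66.
Try μ = -3: p(-3) = 0, so -3 is a root.
Dividing by (μ + 3) leaves μ^2 + 9μ - 22.
The quadratic factors as (μ + 11)·(μ - 2).
Eigenvalues: -11, -3, 2.

-11, -3, 2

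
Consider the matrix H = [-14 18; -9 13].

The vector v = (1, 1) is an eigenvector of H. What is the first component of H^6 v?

First find the eigenvalue: Hv = (4, 4) = 4·(1, 1), so λ = 4.
Then H^6 v = λ^6·v = 4^6·(1, 1) = 4096·(1, 1) = (4096, 4096).

4096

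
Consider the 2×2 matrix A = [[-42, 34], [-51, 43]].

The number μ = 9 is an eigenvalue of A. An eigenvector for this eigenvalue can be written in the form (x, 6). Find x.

We need (A - 9I)v = 0.
A - 9I = [[-51, 34], [-51, 34]].
Row 1: (-51)·x + (34)·6 = 0
Row 2: (-51)·x + (34)·6 = 0
Solving gives x = 4.
Check: A·(4, 6) = (36, 54) = 9·(4, 6).

4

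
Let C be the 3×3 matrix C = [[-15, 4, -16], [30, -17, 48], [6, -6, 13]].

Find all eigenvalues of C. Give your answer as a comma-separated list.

The characteristic polynomial is p(t) = det(tI - C).
Expanding along the first row, p(t) = t^3 + 19t^2 + 103t + 165.
Since p(-3) = 0, t = -3 is a root.
Factor out (t + 3): p(t) = (t + 3)·(t^2 + 16t + 55).
The quadratic factors as (t + 11)·(t + 5).
Eigenvalues: -11, -5, -3.

-11, -5, -3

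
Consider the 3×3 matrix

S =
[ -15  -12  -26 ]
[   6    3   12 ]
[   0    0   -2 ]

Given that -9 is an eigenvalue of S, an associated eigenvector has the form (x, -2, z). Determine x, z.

We need (S + 9I)v = 0.
S + 9I = [[-6, -12, -26], [6, 12, 12], [0, 0, 7]].
Row 1: (-6)·x + (-12)·-2 + (-26)·z = 0
Row 2: (6)·x + (12)·-2 + (12)·z = 0
Row 3: (0)·x + (0)·-2 + (7)·z = 0
Solving gives x = 4, z = 0.
Check: S·(4, -2, 0) = (-36, 18, 0) = -9·(4, -2, 0).

4, 0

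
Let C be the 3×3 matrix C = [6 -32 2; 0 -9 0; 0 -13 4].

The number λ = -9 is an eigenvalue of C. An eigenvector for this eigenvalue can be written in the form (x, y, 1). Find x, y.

We need (C + 9I)v = 0.
C + 9I = [[15, -32, 2], [0, 0, 0], [0, -13, 13]].
Row 1: (15)·x + (-32)·y + (2)·1 = 0
Row 2: (0)·x + (0)·y + (0)·1 = 0
Row 3: (0)·x + (-13)·y + (13)·1 = 0
Solving gives x = 2, y = 1.
Check: C·(2, 1, 1) = (-18, -9, -9) = -9·(2, 1, 1).

2, 1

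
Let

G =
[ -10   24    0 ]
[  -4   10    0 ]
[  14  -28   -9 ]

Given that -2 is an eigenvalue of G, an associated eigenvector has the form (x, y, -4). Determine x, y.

-6, -2

We need (G + 2I)v = 0.
G + 2I = [[-8, 24, 0], [-4, 12, 0], [14, -28, -7]].
Row 1: (-8)·x + (24)·y + (0)·-4 = 0
Row 2: (-4)·x + (12)·y + (0)·-4 = 0
Row 3: (14)·x + (-28)·y + (-7)·-4 = 0
Solving gives x = -6, y = -2.
Check: G·(-6, -2, -4) = (12, 4, 8) = -2·(-6, -2, -4).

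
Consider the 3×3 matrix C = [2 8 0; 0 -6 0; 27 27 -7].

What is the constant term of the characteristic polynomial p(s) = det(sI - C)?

-84

p(0) = det(0·I − C) = det(−C) = (−1)^3·det(C).
det(C) = 84, so p(0) = -84.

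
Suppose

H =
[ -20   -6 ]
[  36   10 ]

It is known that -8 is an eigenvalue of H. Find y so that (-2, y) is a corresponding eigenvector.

We need (H + 8I)v = 0.
H + 8I = [[-12, -6], [36, 18]].
Row 1: (-12)·-2 + (-6)·y = 0
Row 2: (36)·-2 + (18)·y = 0
Solving gives y = 4.
Check: H·(-2, 4) = (16, -32) = -8·(-2, 4).

4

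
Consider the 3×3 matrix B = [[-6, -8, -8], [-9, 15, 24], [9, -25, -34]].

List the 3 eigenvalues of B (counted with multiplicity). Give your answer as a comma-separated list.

-10, -9, -6

Compute the characteristic polynomial p(r) = det(rI - B).
Expanding the 3×3 determinant: p(r) = r^3 + 25r^2 + 204r + 540.
Rational-root test: r = -6 gives p(-6) = 0.
Dividing by (r + 6) leaves r^2 + 19r + 90.
The quadratic factors as (r + 10)·(r + 9).
Eigenvalues: -10, -9, -6.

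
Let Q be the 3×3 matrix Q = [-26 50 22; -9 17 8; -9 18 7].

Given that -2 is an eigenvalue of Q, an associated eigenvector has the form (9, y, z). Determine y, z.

We need (Q + 2I)v = 0.
Q + 2I = [[-24, 50, 22], [-9, 19, 8], [-9, 18, 9]].
Row 1: (-24)·9 + (50)·y + (22)·z = 0
Row 2: (-9)·9 + (19)·y + (8)·z = 0
Row 3: (-9)·9 + (18)·y + (9)·z = 0
Solving gives y = 3, z = 3.
Check: Q·(9, 3, 3) = (-18, -6, -6) = -2·(9, 3, 3).

3, 3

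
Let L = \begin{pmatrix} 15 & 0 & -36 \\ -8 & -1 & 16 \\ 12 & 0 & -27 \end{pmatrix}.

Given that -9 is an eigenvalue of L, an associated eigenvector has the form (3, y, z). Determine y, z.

We need (L + 9I)v = 0.
L + 9I = [[24, 0, -36], [-8, 8, 16], [12, 0, -18]].
Row 1: (24)·3 + (0)·y + (-36)·z = 0
Row 2: (-8)·3 + (8)·y + (16)·z = 0
Row 3: (12)·3 + (0)·y + (-18)·z = 0
Solving gives y = -1, z = 2.
Check: L·(3, -1, 2) = (-27, 9, -18) = -9·(3, -1, 2).

-1, 2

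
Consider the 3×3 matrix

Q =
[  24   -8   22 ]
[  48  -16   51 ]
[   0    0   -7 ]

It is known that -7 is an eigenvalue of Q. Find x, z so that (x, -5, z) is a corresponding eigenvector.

We need (Q + 7I)v = 0.
Q + 7I = [[31, -8, 22], [48, -9, 51], [0, 0, 0]].
Row 1: (31)·x + (-8)·-5 + (22)·z = 0
Row 2: (48)·x + (-9)·-5 + (51)·z = 0
Row 3: (0)·x + (0)·-5 + (0)·z = 0
Solving gives x = -2, z = 1.
Check: Q·(-2, -5, 1) = (14, 35, -7) = -7·(-2, -5, 1).

-2, 1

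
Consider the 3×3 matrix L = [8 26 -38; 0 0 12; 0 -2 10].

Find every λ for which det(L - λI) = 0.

4, 6, 8

The characteristic polynomial is p(λ) = det(λI - L).
Expanding the 3×3 determinant: p(λ) = λ^3 - 18λ^2 + 104λ - 192.
Try λ = 4: p(4) = 0, so 4 is a root.
Dividing by (λ - 4) leaves λ^2 - 14λ + 48.
The quadratic factors as (λ - 6)·(λ - 8).
Eigenvalues: 4, 6, 8.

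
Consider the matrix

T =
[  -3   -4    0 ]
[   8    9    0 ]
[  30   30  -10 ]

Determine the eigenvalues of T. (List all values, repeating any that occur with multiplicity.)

-10, 1, 5

Compute the characteristic polynomial p(λ) = det(λI - T).
Cofactor expansion gives p(λ) = λ^3 + 4λ^2 - 55λ + 50.
Since p(1) = 0, λ = 1 is a root.
Dividing by (λ - 1) leaves λ^2 + 5λ - 50.
The quadratic factors as (λ + 10)·(λ - 5).
Eigenvalues: -10, 1, 5.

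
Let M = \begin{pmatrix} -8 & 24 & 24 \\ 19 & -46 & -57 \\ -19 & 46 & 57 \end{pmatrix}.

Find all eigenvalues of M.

-8, 0, 11

Set up det(tI - M) = 0.
Cofactor expansion gives p(t) = t^3 - 3t^2 - 88t.
Rational-root test: t = 0 gives p(0) = 0.
Factor out t: p(t) = t·(t^2 - 3t - 88).
The quadratic factors as (t + 8)·(t - 11).
Eigenvalues: -8, 0, 11.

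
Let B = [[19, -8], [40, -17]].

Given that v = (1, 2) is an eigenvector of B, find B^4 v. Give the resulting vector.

(81, 162)

First find the eigenvalue: Bv = (3, 6) = 3·(1, 2), so λ = 3.
Then B^4 v = λ^4·v = 3^4·(1, 2) = 81·(1, 2) = (81, 162).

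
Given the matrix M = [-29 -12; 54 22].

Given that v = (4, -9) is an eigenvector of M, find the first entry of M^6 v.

First find the eigenvalue: Mv = (-8, 18) = -2·(4, -9), so λ = -2.
Then M^6 v = λ^6·v = (-2)^6·(4, -9) = 64·(4, -9) = (256, -576).

256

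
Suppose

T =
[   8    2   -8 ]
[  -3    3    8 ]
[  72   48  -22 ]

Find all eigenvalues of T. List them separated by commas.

-10, -6, 5

Set up det(μI - T) = 0.
Expanding the 3×3 determinant: p(μ) = μ^3 + 11μ^2 - 20μ - 300.
Since p(-10) = 0, μ = -10 is a root.
Factor out (μ + 10): p(μ) = (μ + 10)·(μ^2 + μ - 30).
The quadratic factors as (μ + 6)·(μ - 5).
Eigenvalues: -10, -6, 5.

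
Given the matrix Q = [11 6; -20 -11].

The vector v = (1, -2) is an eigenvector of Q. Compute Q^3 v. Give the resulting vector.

(-1, 2)

First find the eigenvalue: Qv = (-1, 2) = -1·(1, -2), so λ = -1.
Then Q^3 v = λ^3·v = (-1)^3·(1, -2) = -1·(1, -2) = (-1, 2).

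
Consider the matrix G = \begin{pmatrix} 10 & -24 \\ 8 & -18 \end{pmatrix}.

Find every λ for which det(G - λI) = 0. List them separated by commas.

-6, -2

det(G - rI) = (10 - r)(-18 - r) - (-24)·(8) = r^2 + 8r + 12.
This factors as (r + 6)·(r + 2) = 0.
Eigenvalues: -6, -2.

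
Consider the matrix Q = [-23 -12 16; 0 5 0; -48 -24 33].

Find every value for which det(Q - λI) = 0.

Compute the characteristic polynomial p(λ) = det(λI - Q).
Cofactor expansion gives p(λ) = λ^3 - 15λ^2 + 59λ - 45.
Try λ = 1: p(1) = 0, so 1 is a root.
Factor out (λ - 1): p(λ) = (λ - 1)·(λ^2 - 14λ + 45).
The quadratic factors as (λ - 5)·(λ - 9).
Eigenvalues: 1, 5, 9.

1, 5, 9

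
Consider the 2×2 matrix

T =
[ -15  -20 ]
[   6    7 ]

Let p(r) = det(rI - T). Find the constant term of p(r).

15

p(r) = r^2 + 8r + 15.
The constant term is 15.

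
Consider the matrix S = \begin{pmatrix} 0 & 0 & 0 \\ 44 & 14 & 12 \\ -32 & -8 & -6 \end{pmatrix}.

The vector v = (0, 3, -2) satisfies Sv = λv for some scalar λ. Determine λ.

Compute Sv: S·(0, 3, -2) = (0, 18, -12).
Since Sv = λv, compare component 2: 18 = λ·3, so λ = 6.

6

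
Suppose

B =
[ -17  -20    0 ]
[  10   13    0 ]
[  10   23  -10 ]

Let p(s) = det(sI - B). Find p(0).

-210

p(0) = det(0·I − B) = det(−B) = (−1)^3·det(B).
det(B) = 210, so p(0) = -210.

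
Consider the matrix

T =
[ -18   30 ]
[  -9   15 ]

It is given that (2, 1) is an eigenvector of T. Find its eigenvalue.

-3

Compute Tv: T·(2, 1) = (-6, -3).
Since Tv = λv, compare component 1: -6 = λ·2, so λ = -3.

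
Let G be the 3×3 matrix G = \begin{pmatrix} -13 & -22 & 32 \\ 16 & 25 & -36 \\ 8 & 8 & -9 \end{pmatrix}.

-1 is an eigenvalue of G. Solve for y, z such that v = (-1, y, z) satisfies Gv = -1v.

We need (G + 1I)v = 0.
G + 1I = [[-12, -22, 32], [16, 26, -36], [8, 8, -8]].
Row 1: (-12)·-1 + (-22)·y + (32)·z = 0
Row 2: (16)·-1 + (26)·y + (-36)·z = 0
Row 3: (8)·-1 + (8)·y + (-8)·z = 0
Solving gives y = 2, z = 1.
Check: G·(-1, 2, 1) = (1, -2, -1) = -1·(-1, 2, 1).

2, 1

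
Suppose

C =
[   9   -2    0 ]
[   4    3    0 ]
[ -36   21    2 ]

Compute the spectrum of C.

2, 5, 7

Set up det(lambda·I - C) = 0.
Expanding along the first row, p(lambda) = lambda^3 - 14·lambda^2 + 59·lambda - 70.
Try lambda = 7: p(7) = 0, so 7 is a root.
Factor out (lambda - 7): p(lambda) = (lambda - 7)·(lambda^2 - 7·lambda + 10).
The quadratic factors as (lambda - 2)·(lambda - 5).
Eigenvalues: 2, 5, 7.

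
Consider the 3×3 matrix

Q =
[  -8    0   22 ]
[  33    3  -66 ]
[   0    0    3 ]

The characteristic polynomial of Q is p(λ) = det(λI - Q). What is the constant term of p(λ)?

p(λ) = λ^3 + 2λ^2 - 39λ + 72.
The constant term is 72.

72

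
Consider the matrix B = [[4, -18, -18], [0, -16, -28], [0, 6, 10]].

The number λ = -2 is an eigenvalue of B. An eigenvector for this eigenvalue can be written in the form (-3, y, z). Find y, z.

-2, 1

We need (B + 2I)v = 0.
B + 2I = [[6, -18, -18], [0, -14, -28], [0, 6, 12]].
Row 1: (6)·-3 + (-18)·y + (-18)·z = 0
Row 2: (0)·-3 + (-14)·y + (-28)·z = 0
Row 3: (0)·-3 + (6)·y + (12)·z = 0
Solving gives y = -2, z = 1.
Check: B·(-3, -2, 1) = (6, 4, -2) = -2·(-3, -2, 1).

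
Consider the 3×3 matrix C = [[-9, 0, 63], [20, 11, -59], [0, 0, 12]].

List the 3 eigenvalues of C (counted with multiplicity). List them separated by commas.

-9, 11, 12

The characteristic polynomial is p(μ) = det(μI - C).
Cofactor expansion gives p(μ) = μ^3 - 14μ^2 - 75μ + 1188.
Rational-root test: μ = -9 gives p(-9) = 0.
Dividing by (μ + 9) leaves μ^2 - 23μ + 132.
The quadratic factors as (μ - 11)·(μ - 12).
Eigenvalues: -9, 11, 12.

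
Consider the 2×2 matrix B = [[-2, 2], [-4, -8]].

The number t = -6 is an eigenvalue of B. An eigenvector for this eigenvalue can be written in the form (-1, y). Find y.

We need (B + 6I)v = 0.
B + 6I = [[4, 2], [-4, -2]].
Row 1: (4)·-1 + (2)·y = 0
Row 2: (-4)·-1 + (-2)·y = 0
Solving gives y = 2.
Check: B·(-1, 2) = (6, -12) = -6·(-1, 2).

2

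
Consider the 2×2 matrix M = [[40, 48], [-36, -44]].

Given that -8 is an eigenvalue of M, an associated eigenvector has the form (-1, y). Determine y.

We need (M + 8I)v = 0.
M + 8I = [[48, 48], [-36, -36]].
Row 1: (48)·-1 + (48)·y = 0
Row 2: (-36)·-1 + (-36)·y = 0
Solving gives y = 1.
Check: M·(-1, 1) = (8, -8) = -8·(-1, 1).

1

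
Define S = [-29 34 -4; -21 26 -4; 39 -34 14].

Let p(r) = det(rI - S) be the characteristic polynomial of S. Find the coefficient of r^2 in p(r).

The coefficient of r^2 of det(rI - S) is −trace(S).
trace(S) = (-29) + (26) + (14) = 11, so the coefficient is -11.

-11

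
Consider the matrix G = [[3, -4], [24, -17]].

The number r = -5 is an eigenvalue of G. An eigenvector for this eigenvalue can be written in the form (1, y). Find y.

2

We need (G + 5I)v = 0.
G + 5I = [[8, -4], [24, -12]].
Row 1: (8)·1 + (-4)·y = 0
Row 2: (24)·1 + (-12)·y = 0
Solving gives y = 2.
Check: G·(1, 2) = (-5, -10) = -5·(1, 2).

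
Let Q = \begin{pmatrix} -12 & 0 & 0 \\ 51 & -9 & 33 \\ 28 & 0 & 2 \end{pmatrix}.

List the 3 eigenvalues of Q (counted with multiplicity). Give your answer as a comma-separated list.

The characteristic polynomial is p(r) = det(rI - Q).
Cofactor expansion gives p(r) = r^3 + 19r^2 + 66r - 216.
Rational-root test: r = 2 gives p(2) = 0.
Factor out (r - 2): p(r) = (r - 2)·(r^2 + 21r + 108).
The quadratic factors as (r + 12)·(r + 9).
Eigenvalues: -12, -9, 2.

-12, -9, 2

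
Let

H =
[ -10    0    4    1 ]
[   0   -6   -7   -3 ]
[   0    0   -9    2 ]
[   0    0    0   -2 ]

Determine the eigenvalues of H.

-10, -9, -6, -2

H is upper triangular, so its eigenvalues are the diagonal entries.
Diagonal: -10, -6, -9, -2.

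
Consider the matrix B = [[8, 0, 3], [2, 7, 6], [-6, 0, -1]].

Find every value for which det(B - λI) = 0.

The characteristic polynomial is p(r) = det(rI - B).
Expanding the 3×3 determinant: p(r) = r^3 - 14r^2 + 59r - 70.
Since p(5) = 0, r = 5 is a root.
Dividing by (r - 5) leaves r^2 - 9r + 14.
The quadratic factors as (r - 2)·(r - 7).
Eigenvalues: 2, 5, 7.

2, 5, 7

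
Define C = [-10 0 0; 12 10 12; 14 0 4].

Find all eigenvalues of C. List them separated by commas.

-10, 4, 10

The characteristic polynomial is p(t) = det(tI - C).
Cofactor expansion gives p(t) = t^3 - 4t^2 - 100t + 400.
Rational-root test: t = 4 gives p(4) = 0.
Factor out (t - 4): p(t) = (t - 4)·(t^2 - 100).
The quadratic factors as (t + 10)·(t - 10).
Eigenvalues: -10, 4, 10.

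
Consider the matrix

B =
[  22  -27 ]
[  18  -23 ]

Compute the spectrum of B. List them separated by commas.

det(B - λI) = (22 - λ)(-23 - λ) - (-27)·(18) = λ^2 + λ - 20.
This factors as (λ + 5)·(λ - 4) = 0.
Eigenvalues: -5, 4.

-5, 4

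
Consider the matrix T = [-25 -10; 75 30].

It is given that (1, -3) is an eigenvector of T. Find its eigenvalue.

5

Compute Tv: T·(1, -3) = (5, -15).
Since Tv = λv, compare component 1: 5 = λ·1, so λ = 5.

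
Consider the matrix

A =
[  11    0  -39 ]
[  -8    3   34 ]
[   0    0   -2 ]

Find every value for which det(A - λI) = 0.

-2, 3, 11

Set up det(λI - A) = 0.
Cofactor expansion gives p(λ) = λ^3 - 12λ^2 + 5λ + 66.
Rational-root test: λ = 11 gives p(11) = 0.
Factor out (λ - 11): p(λ) = (λ - 11)·(λ^2 - λ - 6).
The quadratic factors as (λ + 2)·(λ - 3).
Eigenvalues: -2, 3, 11.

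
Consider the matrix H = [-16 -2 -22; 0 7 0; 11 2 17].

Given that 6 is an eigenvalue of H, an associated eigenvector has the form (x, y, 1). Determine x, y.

-1, 0

We need (H - 6I)v = 0.
H - 6I = [[-22, -2, -22], [0, 1, 0], [11, 2, 11]].
Row 1: (-22)·x + (-2)·y + (-22)·1 = 0
Row 2: (0)·x + (1)·y + (0)·1 = 0
Row 3: (11)·x + (2)·y + (11)·1 = 0
Solving gives x = -1, y = 0.
Check: H·(-1, 0, 1) = (-6, 0, 6) = 6·(-1, 0, 1).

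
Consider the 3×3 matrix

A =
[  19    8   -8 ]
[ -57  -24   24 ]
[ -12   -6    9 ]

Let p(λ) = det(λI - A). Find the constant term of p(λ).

p(λ) = λ^3 - 4λ^2 + 3λ.
The constant term is 0.

0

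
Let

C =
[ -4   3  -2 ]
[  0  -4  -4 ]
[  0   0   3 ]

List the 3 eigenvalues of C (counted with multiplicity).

C is upper triangular, so its eigenvalues are the diagonal entries.
Diagonal: -4, -4, 3.

-4, -4, 3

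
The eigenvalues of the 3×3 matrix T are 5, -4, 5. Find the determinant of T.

-100

det(T) is the product of the eigenvalues: (5) · (-4) · (5) = -100.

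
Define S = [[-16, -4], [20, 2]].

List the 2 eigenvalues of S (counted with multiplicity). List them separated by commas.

det(S - lambda·I) = (-16 - lambda)(2 - lambda) - (-4)·(20) = lambda^2 + 14·lambda + 48.
This factors as (lambda + 8)·(lambda + 6) = 0.
Eigenvalues: -8, -6.

-8, -6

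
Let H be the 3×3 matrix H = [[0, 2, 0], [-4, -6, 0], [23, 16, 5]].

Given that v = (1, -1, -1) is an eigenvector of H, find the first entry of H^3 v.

-8

First find the eigenvalue: Hv = (-2, 2, 2) = -2·(1, -1, -1), so λ = -2.
Then H^3 v = λ^3·v = (-2)^3·(1, -1, -1) = -8·(1, -1, -1) = (-8, 8, 8).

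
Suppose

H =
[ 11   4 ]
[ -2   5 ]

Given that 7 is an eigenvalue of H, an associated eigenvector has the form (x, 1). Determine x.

-1

We need (H - 7I)v = 0.
H - 7I = [[4, 4], [-2, -2]].
Row 1: (4)·x + (4)·1 = 0
Row 2: (-2)·x + (-2)·1 = 0
Solving gives x = -1.
Check: H·(-1, 1) = (-7, 7) = 7·(-1, 1).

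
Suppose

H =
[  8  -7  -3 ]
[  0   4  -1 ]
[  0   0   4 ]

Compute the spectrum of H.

4, 4, 8

H is upper triangular, so its eigenvalues are the diagonal entries.
Diagonal: 8, 4, 4.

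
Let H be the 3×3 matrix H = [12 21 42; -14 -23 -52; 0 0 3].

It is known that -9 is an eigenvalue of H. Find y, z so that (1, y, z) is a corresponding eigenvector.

-1, 0

We need (H + 9I)v = 0.
H + 9I = [[21, 21, 42], [-14, -14, -52], [0, 0, 12]].
Row 1: (21)·1 + (21)·y + (42)·z = 0
Row 2: (-14)·1 + (-14)·y + (-52)·z = 0
Row 3: (0)·1 + (0)·y + (12)·z = 0
Solving gives y = -1, z = 0.
Check: H·(1, -1, 0) = (-9, 9, 0) = -9·(1, -1, 0).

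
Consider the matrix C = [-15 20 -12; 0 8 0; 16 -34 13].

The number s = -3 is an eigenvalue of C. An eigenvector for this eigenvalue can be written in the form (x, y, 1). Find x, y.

-1, 0

We need (C + 3I)v = 0.
C + 3I = [[-12, 20, -12], [0, 11, 0], [16, -34, 16]].
Row 1: (-12)·x + (20)·y + (-12)·1 = 0
Row 2: (0)·x + (11)·y + (0)·1 = 0
Row 3: (16)·x + (-34)·y + (16)·1 = 0
Solving gives x = -1, y = 0.
Check: C·(-1, 0, 1) = (3, 0, -3) = -3·(-1, 0, 1).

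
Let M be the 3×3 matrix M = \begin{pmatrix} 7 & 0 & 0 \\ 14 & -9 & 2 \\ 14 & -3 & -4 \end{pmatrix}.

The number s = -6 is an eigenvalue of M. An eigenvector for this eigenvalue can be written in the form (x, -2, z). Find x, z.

0, -3

We need (M + 6I)v = 0.
M + 6I = [[13, 0, 0], [14, -3, 2], [14, -3, 2]].
Row 1: (13)·x + (0)·-2 + (0)·z = 0
Row 2: (14)·x + (-3)·-2 + (2)·z = 0
Row 3: (14)·x + (-3)·-2 + (2)·z = 0
Solving gives x = 0, z = -3.
Check: M·(0, -2, -3) = (0, 12, 18) = -6·(0, -2, -3).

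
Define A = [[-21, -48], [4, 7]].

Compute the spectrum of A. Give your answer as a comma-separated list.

det(A - λI) = (-21 - λ)(7 - λ) - (-48)·(4) = λ^2 + 14λ + 45.
This factors as (λ + 9)·(λ + 5) = 0.
Eigenvalues: -9, -5.

-9, -5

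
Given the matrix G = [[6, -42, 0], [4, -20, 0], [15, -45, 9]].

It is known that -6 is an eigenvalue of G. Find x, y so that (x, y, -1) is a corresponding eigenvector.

7, 2

We need (G + 6I)v = 0.
G + 6I = [[12, -42, 0], [4, -14, 0], [15, -45, 15]].
Row 1: (12)·x + (-42)·y + (0)·-1 = 0
Row 2: (4)·x + (-14)·y + (0)·-1 = 0
Row 3: (15)·x + (-45)·y + (15)·-1 = 0
Solving gives x = 7, y = 2.
Check: G·(7, 2, -1) = (-42, -12, 6) = -6·(7, 2, -1).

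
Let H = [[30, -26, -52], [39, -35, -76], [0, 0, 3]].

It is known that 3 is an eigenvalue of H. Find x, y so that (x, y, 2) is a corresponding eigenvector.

We need (H - 3I)v = 0.
H - 3I = [[27, -26, -52], [39, -38, -76], [0, 0, 0]].
Row 1: (27)·x + (-26)·y + (-52)·2 = 0
Row 2: (39)·x + (-38)·y + (-76)·2 = 0
Row 3: (0)·x + (0)·y + (0)·2 = 0
Solving gives x = 0, y = -4.
Check: H·(0, -4, 2) = (0, -12, 6) = 3·(0, -4, 2).

0, -4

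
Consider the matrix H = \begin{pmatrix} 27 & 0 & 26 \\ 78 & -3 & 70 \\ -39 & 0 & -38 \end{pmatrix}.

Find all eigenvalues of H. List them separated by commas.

Compute the characteristic polynomial p(r) = det(rI - H).
Expanding along the first row, p(r) = r^3 + 14r^2 + 21r - 36.
Rational-root test: r = -3 gives p(-3) = 0.
Dividing by (r + 3) leaves r^2 + 11r - 12.
The quadratic factors as (r + 12)·(r - 1).
Eigenvalues: -12, -3, 1.

-12, -3, 1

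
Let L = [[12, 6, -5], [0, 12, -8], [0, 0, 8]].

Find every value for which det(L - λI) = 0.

8, 12, 12

L is upper triangular, so its eigenvalues are the diagonal entries.
Diagonal: 12, 12, 8.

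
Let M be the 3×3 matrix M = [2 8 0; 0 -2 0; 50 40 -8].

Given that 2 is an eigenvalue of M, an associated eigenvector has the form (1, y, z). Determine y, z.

We need (M - 2I)v = 0.
M - 2I = [[0, 8, 0], [0, -4, 0], [50, 40, -10]].
Row 1: (0)·1 + (8)·y + (0)·z = 0
Row 2: (0)·1 + (-4)·y + (0)·z = 0
Row 3: (50)·1 + (40)·y + (-10)·z = 0
Solving gives y = 0, z = 5.
Check: M·(1, 0, 5) = (2, 0, 10) = 2·(1, 0, 5).

0, 5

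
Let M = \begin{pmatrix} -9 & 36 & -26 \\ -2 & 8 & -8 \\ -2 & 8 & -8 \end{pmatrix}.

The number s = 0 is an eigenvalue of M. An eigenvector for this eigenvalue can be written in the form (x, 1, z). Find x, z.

We need (M)v = 0.
M = [[-9, 36, -26], [-2, 8, -8], [-2, 8, -8]].
Row 1: (-9)·x + (36)·1 + (-26)·z = 0
Row 2: (-2)·x + (8)·1 + (-8)·z = 0
Row 3: (-2)·x + (8)·1 + (-8)·z = 0
Solving gives x = 4, z = 0.
Check: M·(4, 1, 0) = (0, 0, 0) = 0·(4, 1, 0).

4, 0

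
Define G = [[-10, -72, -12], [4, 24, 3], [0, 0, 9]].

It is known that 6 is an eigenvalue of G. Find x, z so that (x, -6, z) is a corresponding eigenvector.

We need (G - 6I)v = 0.
G - 6I = [[-16, -72, -12], [4, 18, 3], [0, 0, 3]].
Row 1: (-16)·x + (-72)·-6 + (-12)·z = 0
Row 2: (4)·x + (18)·-6 + (3)·z = 0
Row 3: (0)·x + (0)·-6 + (3)·z = 0
Solving gives x = 27, z = 0.
Check: G·(27, -6, 0) = (162, -36, 0) = 6·(27, -6, 0).

27, 0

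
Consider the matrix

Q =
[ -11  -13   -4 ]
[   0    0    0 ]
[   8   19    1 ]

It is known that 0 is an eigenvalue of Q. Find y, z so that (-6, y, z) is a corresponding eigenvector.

2, 10

We need (Q)v = 0.
Q = [[-11, -13, -4], [0, 0, 0], [8, 19, 1]].
Row 1: (-11)·-6 + (-13)·y + (-4)·z = 0
Row 2: (0)·-6 + (0)·y + (0)·z = 0
Row 3: (8)·-6 + (19)·y + (1)·z = 0
Solving gives y = 2, z = 10.
Check: Q·(-6, 2, 10) = (0, 0, 0) = 0·(-6, 2, 10).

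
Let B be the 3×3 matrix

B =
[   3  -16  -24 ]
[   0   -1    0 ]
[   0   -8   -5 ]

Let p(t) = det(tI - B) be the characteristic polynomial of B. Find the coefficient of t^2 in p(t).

The coefficient of t^2 of det(tI - B) is −trace(B).
trace(B) = (3) + (-1) + (-5) = -3, so the coefficient is 3.

3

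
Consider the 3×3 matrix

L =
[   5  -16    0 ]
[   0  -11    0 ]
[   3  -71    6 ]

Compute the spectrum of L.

Set up det(λI - L) = 0.
Expanding along the first row, p(λ) = λ^3 - 91λ + 330.
Try λ = 6: p(6) = 0, so 6 is a root.
Dividing by (λ - 6) leaves λ^2 + 6λ - 55.
The quadratic factors as (λ + 11)·(λ - 5).
Eigenvalues: -11, 5, 6.

-11, 5, 6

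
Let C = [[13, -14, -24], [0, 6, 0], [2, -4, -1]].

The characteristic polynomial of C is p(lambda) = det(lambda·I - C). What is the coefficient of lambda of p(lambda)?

107

p(lambda) = lambda^3 - 18·lambda^2 + 107·lambda - 210.
The coefficient of lambda is 107.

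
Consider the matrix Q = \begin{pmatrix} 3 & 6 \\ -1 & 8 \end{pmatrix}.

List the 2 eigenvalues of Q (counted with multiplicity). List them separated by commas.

det(Q - lambda·I) = (3 - lambda)(8 - lambda) - (6)·(-1) = lambda^2 - 11·lambda + 30.
This factors as (lambda - 5)·(lambda - 6) = 0.
Eigenvalues: 5, 6.

5, 6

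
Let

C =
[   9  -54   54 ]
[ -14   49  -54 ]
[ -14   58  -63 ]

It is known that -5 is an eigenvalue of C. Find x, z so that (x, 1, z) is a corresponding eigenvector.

We need (C + 5I)v = 0.
C + 5I = [[14, -54, 54], [-14, 54, -54], [-14, 58, -58]].
Row 1: (14)·x + (-54)·1 + (54)·z = 0
Row 2: (-14)·x + (54)·1 + (-54)·z = 0
Row 3: (-14)·x + (58)·1 + (-58)·z = 0
Solving gives x = 0, z = 1.
Check: C·(0, 1, 1) = (0, -5, -5) = -5·(0, 1, 1).

0, 1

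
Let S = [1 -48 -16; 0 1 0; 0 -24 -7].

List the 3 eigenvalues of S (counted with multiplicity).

-7, 1, 1

Set up det(sI - S) = 0.
Expanding the 3×3 determinant: p(s) = s^3 + 5s^2 - 13s + 7.
Rational-root test: s = 1 gives p(1) = 0.
Dividing by (s - 1) leaves s^2 + 6s - 7.
The quadratic factors as (s + 7)·(s - 1).
Eigenvalues: -7, 1, 1.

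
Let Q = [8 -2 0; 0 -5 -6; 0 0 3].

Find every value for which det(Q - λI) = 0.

-5, 3, 8

Q is upper triangular, so its eigenvalues are the diagonal entries.
Diagonal: 8, -5, 3.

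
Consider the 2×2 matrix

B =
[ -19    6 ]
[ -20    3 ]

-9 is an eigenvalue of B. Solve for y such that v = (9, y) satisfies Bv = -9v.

We need (B + 9I)v = 0.
B + 9I = [[-10, 6], [-20, 12]].
Row 1: (-10)·9 + (6)·y = 0
Row 2: (-20)·9 + (12)·y = 0
Solving gives y = 15.
Check: B·(9, 15) = (-81, -135) = -9·(9, 15).

15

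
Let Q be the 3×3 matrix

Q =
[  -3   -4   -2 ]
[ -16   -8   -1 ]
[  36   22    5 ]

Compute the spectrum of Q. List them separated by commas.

The characteristic polynomial is p(λ) = det(λI - Q).
Expanding the 3×3 determinant: p(λ) = λ^3 + 6λ^2 - λ - 6.
Rational-root test: λ = 1 gives p(1) = 0.
Factor out (λ - 1): p(λ) = (λ - 1)·(λ^2 + 7λ + 6).
The quadratic factors as (λ + 6)·(λ + 1).
Eigenvalues: -6, -1, 1.

-6, -1, 1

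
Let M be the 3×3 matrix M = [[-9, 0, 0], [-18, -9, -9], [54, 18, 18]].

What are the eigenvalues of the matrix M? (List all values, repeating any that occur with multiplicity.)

Compute the characteristic polynomial p(s) = det(sI - M).
Expanding along the first row, p(s) = s^3 - 81s.
Rational-root test: s = -9 gives p(-9) = 0.
Dividing by (s + 9) leaves s^2 - 9s.
The quadratic factors as s·(s - 9).
Eigenvalues: -9, 0, 9.

-9, 0, 9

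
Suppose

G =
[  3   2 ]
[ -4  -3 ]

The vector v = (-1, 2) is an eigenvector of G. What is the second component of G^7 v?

-2

First find the eigenvalue: Gv = (1, -2) = -1·(-1, 2), so λ = -1.
Then G^7 v = λ^7·v = (-1)^7·(-1, 2) = -1·(-1, 2) = (1, -2).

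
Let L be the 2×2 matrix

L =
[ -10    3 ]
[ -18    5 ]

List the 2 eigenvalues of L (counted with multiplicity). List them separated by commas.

det(L - λI) = (-10 - λ)(5 - λ) - (3)·(-18) = λ^2 + 5λ + 4.
This factors as (λ + 4)·(λ + 1) = 0.
Eigenvalues: -4, -1.

-4, -1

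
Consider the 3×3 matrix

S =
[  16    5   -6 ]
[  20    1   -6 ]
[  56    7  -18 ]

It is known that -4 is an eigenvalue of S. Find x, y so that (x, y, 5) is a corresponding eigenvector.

We need (S + 4I)v = 0.
S + 4I = [[20, 5, -6], [20, 5, -6], [56, 7, -14]].
Row 1: (20)·x + (5)·y + (-6)·5 = 0
Row 2: (20)·x + (5)·y + (-6)·5 = 0
Row 3: (56)·x + (7)·y + (-14)·5 = 0
Solving gives x = 1, y = 2.
Check: S·(1, 2, 5) = (-4, -8, -20) = -4·(1, 2, 5).

1, 2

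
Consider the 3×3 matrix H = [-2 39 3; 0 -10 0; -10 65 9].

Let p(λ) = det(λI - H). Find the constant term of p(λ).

p(λ) = λ^3 + 3λ^2 - 58λ + 120.
The constant term is 120.

120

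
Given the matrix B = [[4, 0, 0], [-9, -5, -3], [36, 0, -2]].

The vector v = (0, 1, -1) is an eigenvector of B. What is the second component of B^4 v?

16

First find the eigenvalue: Bv = (0, -2, 2) = -2·(0, 1, -1), so λ = -2.
Then B^4 v = λ^4·v = (-2)^4·(0, 1, -1) = 16·(0, 1, -1) = (0, 16, -16).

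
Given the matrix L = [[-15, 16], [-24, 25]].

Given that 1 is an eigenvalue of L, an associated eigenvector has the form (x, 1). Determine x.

We need (L - 1I)v = 0.
L - 1I = [[-16, 16], [-24, 24]].
Row 1: (-16)·x + (16)·1 = 0
Row 2: (-24)·x + (24)·1 = 0
Solving gives x = 1.
Check: L·(1, 1) = (1, 1) = 1·(1, 1).

1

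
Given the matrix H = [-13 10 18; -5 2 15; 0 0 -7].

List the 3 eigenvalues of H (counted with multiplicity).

Compute the characteristic polynomial p(λ) = det(λI - H).
Expanding the 3×3 determinant: p(λ) = λ^3 + 18λ^2 + 101λ + 168.
Try λ = -3: p(-3) = 0, so -3 is a root.
Dividing by (λ + 3) leaves λ^2 + 15λ + 56.
The quadratic factors as (λ + 8)·(λ + 7).
Eigenvalues: -8, -7, -3.

-8, -7, -3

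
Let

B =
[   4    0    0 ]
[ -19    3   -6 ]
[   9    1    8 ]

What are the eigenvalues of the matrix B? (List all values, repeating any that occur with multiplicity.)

4, 5, 6

The characteristic polynomial is p(r) = det(rI - B).
Cofactor expansion gives p(r) = r^3 - 15r^2 + 74r - 120.
Try r = 5: p(5) = 0, so 5 is a root.
Dividing by (r - 5) leaves r^2 - 10r + 24.
The quadratic factors as (r - 4)·(r - 6).
Eigenvalues: 4, 5, 6.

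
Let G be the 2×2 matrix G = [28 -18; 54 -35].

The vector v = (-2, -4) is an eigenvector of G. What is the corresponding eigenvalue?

Compute Gv: G·(-2, -4) = (16, 32).
Since Gv = λv, compare component 1: 16 = λ·-2, so λ = -8.

-8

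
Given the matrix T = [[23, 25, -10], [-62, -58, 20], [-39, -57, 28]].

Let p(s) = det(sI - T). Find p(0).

-48

p(0) = det(0·I − T) = det(−T) = (−1)^3·det(T).
det(T) = 48, so p(0) = -48.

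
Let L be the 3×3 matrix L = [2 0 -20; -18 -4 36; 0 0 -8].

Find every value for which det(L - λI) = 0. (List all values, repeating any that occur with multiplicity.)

-8, -4, 2

The characteristic polynomial is p(lambda) = det(lambda·I - L).
Cofactor expansion gives p(lambda) = lambda^3 + 10·lambda^2 + 8·lambda - 64.
Rational-root test: lambda = -4 gives p(-4) = 0.
Dividing by (lambda + 4) leaves lambda^2 + 6·lambda - 16.
The quadratic factors as (lambda + 8)·(lambda - 2).
Eigenvalues: -8, -4, 2.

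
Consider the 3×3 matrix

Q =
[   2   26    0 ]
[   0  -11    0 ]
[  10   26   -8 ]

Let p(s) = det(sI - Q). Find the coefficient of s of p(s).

50

p(s) = s^3 + 17s^2 + 50s - 176.
The coefficient of s is 50.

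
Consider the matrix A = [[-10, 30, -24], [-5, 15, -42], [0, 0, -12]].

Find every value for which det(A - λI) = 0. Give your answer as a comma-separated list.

Set up det(sI - A) = 0.
Expanding along the first row, p(s) = s^3 + 7s^2 - 60s.
Since p(0) = 0, s = 0 is a root.
Factor out s: p(s) = s·(s^2 + 7s - 60).
The quadratic factors as (s + 12)·(s - 5).
Eigenvalues: -12, 0, 5.

-12, 0, 5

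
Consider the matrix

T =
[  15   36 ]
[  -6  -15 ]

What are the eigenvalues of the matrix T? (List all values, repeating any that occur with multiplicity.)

det(T - rI) = (15 - r)(-15 - r) - (36)·(-6) = r^2 - 9.
This factors as (r + 3)·(r - 3) = 0.
Eigenvalues: -3, 3.

-3, 3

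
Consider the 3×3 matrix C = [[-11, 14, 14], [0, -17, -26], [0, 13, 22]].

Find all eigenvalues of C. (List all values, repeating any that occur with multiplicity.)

-11, -4, 9

The characteristic polynomial is p(t) = det(tI - C).
Expanding the 3×3 determinant: p(t) = t^3 + 6t^2 - 91t - 396.
Since p(-4) = 0, t = -4 is a root.
Dividing by (t + 4) leaves t^2 + 2t - 99.
The quadratic factors as (t + 11)·(t - 9).
Eigenvalues: -11, -4, 9.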